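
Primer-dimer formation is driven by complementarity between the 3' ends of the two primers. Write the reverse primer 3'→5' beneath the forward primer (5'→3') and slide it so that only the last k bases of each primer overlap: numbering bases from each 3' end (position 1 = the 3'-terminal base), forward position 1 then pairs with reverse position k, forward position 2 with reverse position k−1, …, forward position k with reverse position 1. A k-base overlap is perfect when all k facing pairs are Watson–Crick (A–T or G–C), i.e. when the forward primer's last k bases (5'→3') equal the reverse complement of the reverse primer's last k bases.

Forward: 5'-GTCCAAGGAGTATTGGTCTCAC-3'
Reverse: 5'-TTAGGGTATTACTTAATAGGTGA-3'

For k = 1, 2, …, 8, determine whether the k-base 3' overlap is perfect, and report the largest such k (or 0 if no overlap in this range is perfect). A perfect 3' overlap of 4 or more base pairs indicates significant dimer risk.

Longest perfect overlap: 4 complementary base pairs; significant dimer risk (threshold 4).

Last 8 bases (5'→3') — forward …GGTCTCAC, reverse …ATAGGTGA.
Reverse complement of the reverse primer's last 8 bases: TCACCTAT; its first k bases are the reverse complement of the reverse primer's last k bases, so a perfect k-base overlap needs the forward primer's last k bases to equal them.
Comparing (forward last k vs required): k=1: C vs T ✗; k=2: AC vs TC ✗; k=3: CAC vs TCA ✗; k=4: TCAC vs TCAC ✓; k=5: CTCAC vs TCACC ✗; k=6: TCTCAC vs TCACCT ✗; k=7: GTCTCAC vs TCACCTA ✗; k=8: GGTCTCAC vs TCACCTAT ✗.
Only k = 4 is perfect, so the longest perfect 3' overlap is 4.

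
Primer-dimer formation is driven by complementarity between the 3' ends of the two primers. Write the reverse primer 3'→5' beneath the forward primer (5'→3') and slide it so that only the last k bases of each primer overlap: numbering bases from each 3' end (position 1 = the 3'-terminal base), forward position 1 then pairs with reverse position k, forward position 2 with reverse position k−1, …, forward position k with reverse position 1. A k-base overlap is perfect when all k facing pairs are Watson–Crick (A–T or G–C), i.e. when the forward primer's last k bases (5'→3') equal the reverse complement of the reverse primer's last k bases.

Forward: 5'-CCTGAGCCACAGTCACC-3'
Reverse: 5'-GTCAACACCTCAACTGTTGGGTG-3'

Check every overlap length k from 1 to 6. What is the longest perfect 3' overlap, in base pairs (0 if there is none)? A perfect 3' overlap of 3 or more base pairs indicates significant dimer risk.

Longest perfect overlap: 4 complementary base pairs; significant dimer risk (threshold 3).

Last 6 bases (5'→3') — forward …GTCACC, reverse …TGGGTG.
Reverse complement of the reverse primer's last 6 bases: CACCCA; its first k bases are the reverse complement of the reverse primer's last k bases, so a perfect k-base overlap needs the forward primer's last k bases to equal them.
Comparing (forward last k vs required): k=1: C vs C ✓; k=2: CC vs CA ✗; k=3: ACC vs CAC ✗; k=4: CACC vs CACC ✓; k=5: TCACC vs CACCC ✗; k=6: GTCACC vs CACCCA ✗.
Perfect overlaps at k = 1, 4; the largest is 4.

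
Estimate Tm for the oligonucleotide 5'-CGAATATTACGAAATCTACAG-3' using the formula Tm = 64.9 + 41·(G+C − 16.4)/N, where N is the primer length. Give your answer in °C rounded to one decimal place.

Base counts: A=9, T=5, G=3, C=4; G+C = 7, N = 21.
Tm = 64.9 + 41·(7 − 16.4)/21 = 64.9 + -385.40/21 = 46.5°C.

46.5°C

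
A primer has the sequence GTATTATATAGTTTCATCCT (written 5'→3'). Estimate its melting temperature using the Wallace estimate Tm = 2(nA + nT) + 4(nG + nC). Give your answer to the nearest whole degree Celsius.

Base counts: A=5, T=10, G=2, C=3 (length 20).
Tm = 2·(5+10) + 4·(2+3) = 2·15 + 4·5 = 30 + 20 = 50°C.

50°C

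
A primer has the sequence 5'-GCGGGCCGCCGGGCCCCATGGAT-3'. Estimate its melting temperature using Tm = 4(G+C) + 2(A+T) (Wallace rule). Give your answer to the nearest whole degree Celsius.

84°C

Base counts: A=2, T=2, G=10, C=9 (length 23).
Tm = 2·(2+2) + 4·(10+9) = 2·4 + 4·19 = 8 + 76 = 84°C.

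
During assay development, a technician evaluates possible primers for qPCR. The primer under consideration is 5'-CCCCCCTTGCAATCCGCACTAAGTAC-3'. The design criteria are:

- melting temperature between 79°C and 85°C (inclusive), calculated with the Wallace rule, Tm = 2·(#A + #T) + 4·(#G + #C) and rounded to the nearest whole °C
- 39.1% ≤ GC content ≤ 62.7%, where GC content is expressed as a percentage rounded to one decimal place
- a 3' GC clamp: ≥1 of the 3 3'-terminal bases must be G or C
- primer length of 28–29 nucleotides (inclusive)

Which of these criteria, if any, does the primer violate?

Fails: length.

Base counts: A=6, T=5, G=3, C=12 (length 26).
Tm: Tm = 2·11 + 4·15 = 82°C ✓
GC content: GC 15/26 = 57.7% ✓
GC clamp: 3' end TAC has 1 G/C ✓
length: length 26, outside 28–29 ✗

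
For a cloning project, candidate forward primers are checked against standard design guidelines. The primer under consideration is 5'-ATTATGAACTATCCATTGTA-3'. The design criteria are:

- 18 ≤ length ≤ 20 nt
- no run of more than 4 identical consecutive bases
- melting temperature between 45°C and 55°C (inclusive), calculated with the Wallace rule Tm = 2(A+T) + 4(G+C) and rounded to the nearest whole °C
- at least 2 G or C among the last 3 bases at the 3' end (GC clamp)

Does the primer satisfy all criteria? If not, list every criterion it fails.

Base counts: A=7, T=8, G=2, C=3 (length 20).
length: length 20 ✓
homopolymer run: longest run = 2 ✓
Tm: Tm = 2·15 + 4·5 = 50°C ✓
GC clamp: 3' end GTA has 1 G/C, need ≥2 ✗

Fails: GC clamp.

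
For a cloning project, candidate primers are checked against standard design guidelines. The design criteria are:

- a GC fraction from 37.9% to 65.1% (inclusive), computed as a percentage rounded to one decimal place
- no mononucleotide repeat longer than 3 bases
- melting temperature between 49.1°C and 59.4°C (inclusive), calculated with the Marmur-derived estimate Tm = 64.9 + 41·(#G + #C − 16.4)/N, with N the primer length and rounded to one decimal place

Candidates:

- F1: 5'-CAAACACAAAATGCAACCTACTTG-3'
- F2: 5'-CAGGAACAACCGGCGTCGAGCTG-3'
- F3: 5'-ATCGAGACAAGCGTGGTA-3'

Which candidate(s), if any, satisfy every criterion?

F1 (24 nt, A=11 T=4 G=2 C=7): GC 9/24 = 37.5%, outside 37.9–65.1% ✗; longest run = 4, exceeds 3 ✗; Tm = 64.9 + 41·(9 − 16.4)/24 = 52.3°C ✓ — fails.
F2 (23 nt, A=6 T=2 G=8 C=7): GC 15/23 = 65.2%, outside 37.9–65.1% ✗; longest run = 2 ✓; Tm = 64.9 + 41·(15 − 16.4)/23 = 62.4°C, outside 49.1–59.4°C ✗ — fails.
F3 (18 nt, A=6 T=3 G=6 C=3): GC 9/18 = 50.0% ✓; longest run = 2 ✓; Tm = 64.9 + 41·(9 − 16.4)/18 = 48.0°C, outside 49.1–59.4°C ✗ — fails.

None of the candidates satisfy all criteria.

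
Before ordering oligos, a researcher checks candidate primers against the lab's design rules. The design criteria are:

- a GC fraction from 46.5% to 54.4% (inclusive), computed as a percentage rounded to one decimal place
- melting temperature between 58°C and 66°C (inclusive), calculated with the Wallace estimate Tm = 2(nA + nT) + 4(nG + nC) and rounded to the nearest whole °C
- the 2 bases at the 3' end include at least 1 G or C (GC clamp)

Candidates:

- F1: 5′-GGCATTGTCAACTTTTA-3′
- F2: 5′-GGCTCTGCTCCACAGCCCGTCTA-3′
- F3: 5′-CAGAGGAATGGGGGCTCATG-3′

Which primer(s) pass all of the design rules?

F1 (17 nt, A=4 T=7 G=3 C=3): GC 6/17 = 35.3%, outside 46.5–54.4% ✗; Tm = 2·11 + 4·6 = 46°C, outside 58–66°C ✗; 3' end TA has 0 G/C, need ≥1 ✗ — fails.
F2 (23 nt, A=3 T=5 G=5 C=10): GC 15/23 = 65.2%, outside 46.5–54.4% ✗; Tm = 2·8 + 4·15 = 76°C, outside 58–66°C ✗; 3' end TA has 0 G/C, need ≥1 ✗ — fails.
F3 (20 nt, A=5 T=3 G=9 C=3): GC 12/20 = 60.0%, outside 46.5–54.4% ✗; Tm = 2·8 + 4·12 = 64°C ✓; 3' end TG has 1 G/C ✓ — fails.

None of the candidates satisfy all criteria.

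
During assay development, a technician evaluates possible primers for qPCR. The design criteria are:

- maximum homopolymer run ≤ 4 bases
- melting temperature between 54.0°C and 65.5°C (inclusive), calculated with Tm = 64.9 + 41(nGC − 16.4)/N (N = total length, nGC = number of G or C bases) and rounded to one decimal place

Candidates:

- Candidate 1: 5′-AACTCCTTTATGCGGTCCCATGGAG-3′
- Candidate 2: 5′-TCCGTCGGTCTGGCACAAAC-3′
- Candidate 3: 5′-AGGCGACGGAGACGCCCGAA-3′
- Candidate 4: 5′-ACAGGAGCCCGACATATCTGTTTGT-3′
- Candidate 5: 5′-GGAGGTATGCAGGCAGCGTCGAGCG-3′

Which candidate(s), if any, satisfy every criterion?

Candidate 1, Candidate 2, Candidate 3 and Candidate 4.

Candidate 1 (25 nt, A=5 T=7 G=6 C=7): longest run = 3 ✓; Tm = 64.9 + 41·(13 − 16.4)/25 = 59.3°C ✓ — passes.
Candidate 2 (20 nt, A=4 T=4 G=5 C=7): longest run = 3 ✓; Tm = 64.9 + 41·(12 − 16.4)/20 = 55.9°C ✓ — passes.
Candidate 3 (20 nt, A=6 T=0 G=8 C=6): longest run = 3 ✓; Tm = 64.9 + 41·(14 − 16.4)/20 = 60.0°C ✓ — passes.
Candidate 4 (25 nt, A=6 T=7 G=6 C=6): longest run = 3 ✓; Tm = 64.9 + 41·(12 − 16.4)/25 = 57.7°C ✓ — passes.
Candidate 5 (25 nt, A=5 T=3 G=12 C=5): longest run = 2 ✓; Tm = 64.9 + 41·(17 − 16.4)/25 = 65.9°C, outside 54.0–65.5°C ✗ — fails.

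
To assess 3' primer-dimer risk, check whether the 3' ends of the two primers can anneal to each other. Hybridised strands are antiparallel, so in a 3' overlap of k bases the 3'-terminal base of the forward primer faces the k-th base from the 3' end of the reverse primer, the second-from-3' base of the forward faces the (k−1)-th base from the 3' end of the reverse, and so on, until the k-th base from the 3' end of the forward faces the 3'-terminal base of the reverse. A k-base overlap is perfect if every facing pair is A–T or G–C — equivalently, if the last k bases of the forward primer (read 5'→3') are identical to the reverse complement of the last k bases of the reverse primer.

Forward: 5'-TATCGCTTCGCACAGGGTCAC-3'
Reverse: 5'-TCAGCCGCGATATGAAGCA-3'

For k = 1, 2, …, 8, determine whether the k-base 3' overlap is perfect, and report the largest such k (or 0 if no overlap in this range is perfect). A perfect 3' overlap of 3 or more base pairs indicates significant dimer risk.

Last 8 bases (5'→3') — forward …AGGGTCAC, reverse …ATGAAGCA.
Reverse complement of the reverse primer's last 8 bases: TGCTTCAT; its first k bases are the reverse complement of the reverse primer's last k bases, so a perfect k-base overlap needs the forward primer's last k bases to equal them.
Comparing (forward last k vs required): k=1: C vs T ✗; k=2: AC vs TG ✗; k=3: CAC vs TGC ✗; k=4: TCAC vs TGCT ✗; k=5: GTCAC vs TGCTT ✗; k=6: GGTCAC vs TGCTTC ✗; k=7: GGGTCAC vs TGCTTCA ✗; k=8: AGGGTCAC vs TGCTTCAT ✗.
No overlap length from 1 to 8 is perfect, so the longest perfect 3' overlap is 0.

Longest perfect overlap: 0 complementary base pairs; below the dimer-risk threshold (threshold 3).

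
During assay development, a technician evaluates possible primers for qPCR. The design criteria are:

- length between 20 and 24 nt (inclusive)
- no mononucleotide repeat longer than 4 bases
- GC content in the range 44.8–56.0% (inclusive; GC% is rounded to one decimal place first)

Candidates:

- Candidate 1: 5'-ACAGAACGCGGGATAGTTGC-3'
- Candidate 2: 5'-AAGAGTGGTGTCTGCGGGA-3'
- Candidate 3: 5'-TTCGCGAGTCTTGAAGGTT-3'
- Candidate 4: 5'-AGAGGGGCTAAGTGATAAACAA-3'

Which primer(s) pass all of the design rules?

Candidate 1 only.

Candidate 1 (20 nt, A=6 T=3 G=7 C=4): length 20 ✓; longest run = 3 ✓; GC 11/20 = 55.0% ✓ — passes.
Candidate 2 (19 nt, A=4 T=4 G=9 C=2): length 19, outside 20–24 ✗; longest run = 3 ✓; GC 11/19 = 57.9%, outside 44.8–56.0% ✗ — fails.
Candidate 3 (19 nt, A=3 T=7 G=6 C=3): length 19, outside 20–24 ✗; longest run = 2 ✓; GC 9/19 = 47.4% ✓ — fails.
Candidate 4 (22 nt, A=10 T=3 G=7 C=2): length 22 ✓; longest run = 4 ✓; GC 9/22 = 40.9%, outside 44.8–56.0% ✗ — fails.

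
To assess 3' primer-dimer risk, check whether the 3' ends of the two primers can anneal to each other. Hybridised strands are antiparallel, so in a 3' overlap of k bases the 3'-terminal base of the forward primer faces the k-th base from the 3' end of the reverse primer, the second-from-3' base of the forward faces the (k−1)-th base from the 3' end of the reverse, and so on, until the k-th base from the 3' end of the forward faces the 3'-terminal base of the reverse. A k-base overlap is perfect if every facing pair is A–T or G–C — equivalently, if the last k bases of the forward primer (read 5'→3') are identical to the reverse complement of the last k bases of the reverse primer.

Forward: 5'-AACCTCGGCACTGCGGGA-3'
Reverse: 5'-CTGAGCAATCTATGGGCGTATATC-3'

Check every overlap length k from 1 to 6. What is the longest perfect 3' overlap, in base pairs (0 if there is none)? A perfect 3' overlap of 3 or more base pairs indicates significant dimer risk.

Longest perfect overlap: 2 complementary base pairs; below the dimer-risk threshold (threshold 3).

Last 6 bases (5'→3') — forward …GCGGGA, reverse …TATATC.
Reverse complement of the reverse primer's last 6 bases: GATATA; its first k bases are the reverse complement of the reverse primer's last k bases, so a perfect k-base overlap needs the forward primer's last k bases to equal them.
Comparing (forward last k vs required): k=1: A vs G ✗; k=2: GA vs GA ✓; k=3: GGA vs GAT ✗; k=4: GGGA vs GATA ✗; k=5: CGGGA vs GATAT ✗; k=6: GCGGGA vs GATATA ✗.
Only k = 2 is perfect, so the longest perfect 3' overlap is 2.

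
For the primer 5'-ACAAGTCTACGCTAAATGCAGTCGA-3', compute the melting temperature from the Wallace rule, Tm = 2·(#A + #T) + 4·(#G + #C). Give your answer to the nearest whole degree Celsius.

72°C

Base counts: A=9, T=5, G=5, C=6 (length 25).
Tm = 2·(9+5) + 4·(5+6) = 2·14 + 4·11 = 28 + 44 = 72°C.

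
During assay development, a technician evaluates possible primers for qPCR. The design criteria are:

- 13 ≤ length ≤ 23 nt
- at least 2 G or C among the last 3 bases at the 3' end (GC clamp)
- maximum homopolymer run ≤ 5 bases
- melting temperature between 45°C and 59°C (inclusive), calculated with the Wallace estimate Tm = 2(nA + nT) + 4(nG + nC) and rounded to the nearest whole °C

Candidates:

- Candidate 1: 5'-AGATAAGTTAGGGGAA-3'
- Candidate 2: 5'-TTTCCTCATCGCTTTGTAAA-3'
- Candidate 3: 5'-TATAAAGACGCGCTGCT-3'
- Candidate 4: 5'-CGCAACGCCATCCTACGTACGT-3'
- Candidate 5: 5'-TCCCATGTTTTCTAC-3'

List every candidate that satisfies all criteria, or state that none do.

Candidate 1 (16 nt, A=7 T=3 G=6 C=0): length 16 ✓; 3' end GAA has 1 G/C, need ≥2 ✗; longest run = 4 ✓; Tm = 2·10 + 4·6 = 44°C, outside 45–59°C ✗ — fails.
Candidate 2 (20 nt, A=4 T=9 G=2 C=5): length 20 ✓; 3' end AAA has 0 G/C, need ≥2 ✗; longest run = 3 ✓; Tm = 2·13 + 4·7 = 54°C ✓ — fails.
Candidate 3 (17 nt, A=5 T=4 G=4 C=4): length 17 ✓; 3' end GCT has 2 G/C ✓; longest run = 3 ✓; Tm = 2·9 + 4·8 = 50°C ✓ — passes.
Candidate 4 (22 nt, A=5 T=4 G=4 C=9): length 22 ✓; 3' end CGT has 2 G/C ✓; longest run = 2 ✓; Tm = 2·9 + 4·13 = 70°C, outside 45–59°C ✗ — fails.
Candidate 5 (15 nt, A=2 T=7 G=1 C=5): length 15 ✓; 3' end TAC has 1 G/C, need ≥2 ✗; longest run = 4 ✓; Tm = 2·9 + 4·6 = 42°C, outside 45–59°C ✗ — fails.

Candidate 3 only.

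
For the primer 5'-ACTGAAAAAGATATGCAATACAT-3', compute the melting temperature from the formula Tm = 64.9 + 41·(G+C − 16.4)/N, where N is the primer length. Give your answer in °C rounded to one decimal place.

Base counts: A=12, T=5, G=3, C=3; G+C = 6, N = 23.
Tm = 64.9 + 41·(6 − 16.4)/23 = 64.9 + -426.40/23 = 46.4°C.

46.4°C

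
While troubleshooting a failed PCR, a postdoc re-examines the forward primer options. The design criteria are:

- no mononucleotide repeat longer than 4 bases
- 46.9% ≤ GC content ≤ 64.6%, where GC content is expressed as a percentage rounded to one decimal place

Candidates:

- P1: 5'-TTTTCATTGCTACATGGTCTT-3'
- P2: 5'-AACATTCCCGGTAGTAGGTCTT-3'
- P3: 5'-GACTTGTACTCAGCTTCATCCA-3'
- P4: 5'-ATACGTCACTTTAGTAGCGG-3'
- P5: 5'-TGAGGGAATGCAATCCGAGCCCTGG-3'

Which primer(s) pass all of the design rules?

P1 (21 nt, A=3 T=11 G=3 C=4): longest run = 4 ✓; GC 7/21 = 33.3%, outside 46.9–64.6% ✗ — fails.
P2 (22 nt, A=5 T=7 G=5 C=5): longest run = 3 ✓; GC 10/22 = 45.5%, outside 46.9–64.6% ✗ — fails.
P3 (22 nt, A=5 T=7 G=3 C=7): longest run = 2 ✓; GC 10/22 = 45.5%, outside 46.9–64.6% ✗ — fails.
P4 (20 nt, A=5 T=6 G=5 C=4): longest run = 3 ✓; GC 9/20 = 45.0%, outside 46.9–64.6% ✗ — fails.
P5 (25 nt, A=6 T=4 G=9 C=6): longest run = 3 ✓; GC 15/25 = 60.0% ✓ — passes.

P5 only.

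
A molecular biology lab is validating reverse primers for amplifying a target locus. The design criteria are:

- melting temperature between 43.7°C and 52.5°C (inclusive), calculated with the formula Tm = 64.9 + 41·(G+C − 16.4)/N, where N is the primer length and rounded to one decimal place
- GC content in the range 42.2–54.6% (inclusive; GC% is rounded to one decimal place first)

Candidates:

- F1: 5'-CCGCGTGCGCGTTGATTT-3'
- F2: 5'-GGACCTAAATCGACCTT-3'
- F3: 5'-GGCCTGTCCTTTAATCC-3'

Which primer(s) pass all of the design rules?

F1 (18 nt, A=1 T=6 G=6 C=5): Tm = 64.9 + 41·(11 − 16.4)/18 = 52.6°C, outside 43.7–52.5°C ✗; GC 11/18 = 61.1%, outside 42.2–54.6% ✗ — fails.
F2 (17 nt, A=5 T=4 G=3 C=5): Tm = 64.9 + 41·(8 − 16.4)/17 = 44.6°C ✓; GC 8/17 = 47.1% ✓ — passes.
F3 (17 nt, A=2 T=6 G=3 C=6): Tm = 64.9 + 41·(9 − 16.4)/17 = 47.1°C ✓; GC 9/17 = 52.9% ✓ — passes.

F2 and F3.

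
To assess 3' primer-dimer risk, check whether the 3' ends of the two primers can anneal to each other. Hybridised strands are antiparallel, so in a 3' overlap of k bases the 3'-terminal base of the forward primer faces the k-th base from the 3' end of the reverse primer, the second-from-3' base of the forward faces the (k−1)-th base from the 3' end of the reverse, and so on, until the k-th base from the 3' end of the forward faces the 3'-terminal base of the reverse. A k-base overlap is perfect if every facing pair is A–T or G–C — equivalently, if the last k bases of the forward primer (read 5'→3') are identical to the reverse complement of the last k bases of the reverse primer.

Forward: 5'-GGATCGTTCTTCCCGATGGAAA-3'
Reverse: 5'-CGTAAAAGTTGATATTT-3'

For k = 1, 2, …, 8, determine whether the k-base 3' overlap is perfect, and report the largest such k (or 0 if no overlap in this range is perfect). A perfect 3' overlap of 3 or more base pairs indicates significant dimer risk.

Longest perfect overlap: 3 complementary base pairs; significant dimer risk (threshold 3).

Last 8 bases (5'→3') — forward …GATGGAAA, reverse …TGATATTT.
Reverse complement of the reverse primer's last 8 bases: AAATATCA; its first k bases are the reverse complement of the reverse primer's last k bases, so a perfect k-base overlap needs the forward primer's last k bases to equal them.
Comparing (forward last k vs required): k=1: A vs A ✓; k=2: AA vs AA ✓; k=3: AAA vs AAA ✓; k=4: GAAA vs AAAT ✗; k=5: GGAAA vs AAATA ✗; k=6: TGGAAA vs AAATAT ✗; k=7: ATGGAAA vs AAATATC ✗; k=8: GATGGAAA vs AAATATCA ✗.
Perfect overlaps at k = 1, 2, 3; the largest is 3.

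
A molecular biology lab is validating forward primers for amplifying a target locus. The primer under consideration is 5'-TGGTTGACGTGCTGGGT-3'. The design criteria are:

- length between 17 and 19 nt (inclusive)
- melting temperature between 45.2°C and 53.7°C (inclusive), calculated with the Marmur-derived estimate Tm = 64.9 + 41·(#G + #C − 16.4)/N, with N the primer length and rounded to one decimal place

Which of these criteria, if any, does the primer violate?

Base counts: A=1, T=6, G=8, C=2 (length 17).
length: length 17 ✓
Tm: Tm = 64.9 + 41·(10 − 16.4)/17 = 49.5°C ✓

Meets all criteria.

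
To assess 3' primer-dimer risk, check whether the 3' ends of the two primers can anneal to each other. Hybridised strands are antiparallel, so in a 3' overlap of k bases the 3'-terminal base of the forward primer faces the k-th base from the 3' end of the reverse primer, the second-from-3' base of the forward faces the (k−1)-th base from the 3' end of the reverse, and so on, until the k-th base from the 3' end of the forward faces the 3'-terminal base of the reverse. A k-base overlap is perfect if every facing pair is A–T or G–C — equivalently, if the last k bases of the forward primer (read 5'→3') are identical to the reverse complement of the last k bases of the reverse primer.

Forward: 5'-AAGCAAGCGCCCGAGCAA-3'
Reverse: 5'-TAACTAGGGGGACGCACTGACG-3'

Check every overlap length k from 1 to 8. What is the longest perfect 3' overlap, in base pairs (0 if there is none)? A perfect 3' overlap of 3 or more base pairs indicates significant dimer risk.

Longest perfect overlap: 0 complementary base pairs; below the dimer-risk threshold (threshold 3).

Last 8 bases (5'→3') — forward …CCGAGCAA, reverse …CACTGACG.
Reverse complement of the reverse primer's last 8 bases: CGTCAGTG; its first k bases are the reverse complement of the reverse primer's last k bases, so a perfect k-base overlap needs the forward primer's last k bases to equal them.
Comparing (forward last k vs required): k=1: A vs C ✗; k=2: AA vs CG ✗; k=3: CAA vs CGT ✗; k=4: GCAA vs CGTC ✗; k=5: AGCAA vs CGTCA ✗; k=6: GAGCAA vs CGTCAG ✗; k=7: CGAGCAA vs CGTCAGT ✗; k=8: CCGAGCAA vs CGTCAGTG ✗.
No overlap length from 1 to 8 is perfect, so the longest perfect 3' overlap is 0.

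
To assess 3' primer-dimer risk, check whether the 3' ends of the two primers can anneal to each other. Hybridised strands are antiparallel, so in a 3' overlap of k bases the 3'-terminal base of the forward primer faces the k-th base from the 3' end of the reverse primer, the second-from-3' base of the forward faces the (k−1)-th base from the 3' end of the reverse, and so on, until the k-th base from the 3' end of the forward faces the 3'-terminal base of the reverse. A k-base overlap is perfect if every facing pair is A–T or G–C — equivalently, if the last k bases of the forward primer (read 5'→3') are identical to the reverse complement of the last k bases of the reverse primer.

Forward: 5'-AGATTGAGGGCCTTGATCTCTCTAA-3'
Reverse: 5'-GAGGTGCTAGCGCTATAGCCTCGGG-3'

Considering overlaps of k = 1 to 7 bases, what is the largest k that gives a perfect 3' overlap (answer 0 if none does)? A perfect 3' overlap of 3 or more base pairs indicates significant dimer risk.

Longest perfect overlap: 0 complementary base pairs; below the dimer-risk threshold (threshold 3).

Last 7 bases (5'→3') — forward …TCTCTAA, reverse …CCTCGGG.
Reverse complement of the reverse primer's last 7 bases: CCCGAGG; its first k bases are the reverse complement of the reverse primer's last k bases, so a perfect k-base overlap needs the forward primer's last k bases to equal them.
Comparing (forward last k vs required): k=1: A vs C ✗; k=2: AA vs CC ✗; k=3: TAA vs CCC ✗; k=4: CTAA vs CCCG ✗; k=5: TCTAA vs CCCGA ✗; k=6: CTCTAA vs CCCGAG ✗; k=7: TCTCTAA vs CCCGAGG ✗.
No overlap length from 1 to 7 is perfect, so the longest perfect 3' overlap is 0.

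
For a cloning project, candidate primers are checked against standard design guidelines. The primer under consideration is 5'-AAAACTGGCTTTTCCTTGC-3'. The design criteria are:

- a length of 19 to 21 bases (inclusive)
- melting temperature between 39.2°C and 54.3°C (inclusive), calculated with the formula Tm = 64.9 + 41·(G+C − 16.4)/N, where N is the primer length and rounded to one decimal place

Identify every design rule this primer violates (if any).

Meets all criteria.

Base counts: A=4, T=7, G=3, C=5 (length 19).
length: length 19 ✓
Tm: Tm = 64.9 + 41·(8 − 16.4)/19 = 46.8°C ✓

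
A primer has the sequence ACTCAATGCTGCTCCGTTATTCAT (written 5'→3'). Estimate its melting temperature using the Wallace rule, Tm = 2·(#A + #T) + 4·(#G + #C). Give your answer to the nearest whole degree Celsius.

68°C

Base counts: A=5, T=9, G=3, C=7 (length 24).
Tm = 2·(5+9) + 4·(3+7) = 2·14 + 4·10 = 28 + 40 = 68°C.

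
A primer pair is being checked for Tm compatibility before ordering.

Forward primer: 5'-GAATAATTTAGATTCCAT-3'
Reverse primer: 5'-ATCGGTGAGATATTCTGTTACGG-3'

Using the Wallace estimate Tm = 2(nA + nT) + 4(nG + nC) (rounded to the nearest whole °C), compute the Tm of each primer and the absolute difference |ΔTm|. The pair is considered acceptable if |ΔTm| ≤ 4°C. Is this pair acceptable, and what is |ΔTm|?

Forward: A=7 T=7 G=2 C=2 → Tm = 2·14 + 4·4 = 44°C.
Reverse: A=5 T=8 G=7 C=3 → Tm = 2·13 + 4·10 = 66°C.
|ΔTm| = |44 − 66| = 22°C, > 4°C.

|ΔTm| = 22°C; the pair is not acceptable.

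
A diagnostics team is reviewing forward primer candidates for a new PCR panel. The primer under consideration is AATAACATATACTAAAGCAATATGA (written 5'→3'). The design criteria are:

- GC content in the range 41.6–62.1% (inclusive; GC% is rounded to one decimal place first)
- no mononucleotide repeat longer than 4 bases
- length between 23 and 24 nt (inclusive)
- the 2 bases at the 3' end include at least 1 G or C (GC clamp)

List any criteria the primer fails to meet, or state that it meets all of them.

Base counts: A=14, T=6, G=2, C=3 (length 25).
GC content: GC 5/25 = 20.0%, outside 41.6–62.1% ✗
homopolymer run: longest run = 3 ✓
length: length 25, outside 23–24 ✗
GC clamp: 3' end GA has 1 G/C ✓

Fails: GC content, length.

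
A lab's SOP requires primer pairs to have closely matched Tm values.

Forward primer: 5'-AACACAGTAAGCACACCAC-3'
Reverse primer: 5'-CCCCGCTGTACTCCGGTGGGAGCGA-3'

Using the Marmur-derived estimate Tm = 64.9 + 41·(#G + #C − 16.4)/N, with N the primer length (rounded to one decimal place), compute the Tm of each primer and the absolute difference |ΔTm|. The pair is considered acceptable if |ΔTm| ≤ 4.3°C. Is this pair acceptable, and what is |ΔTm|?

Forward: G+C = 9, N = 19 → Tm = 64.9 + 41·(9 − 16.4)/19 = 48.9°C.
Reverse: G+C = 18, N = 25 → Tm = 64.9 + 41·(18 − 16.4)/25 = 67.5°C.
|ΔTm| = |48.9 − 67.5| = 18.6°C, > 4.3°C.

|ΔTm| = 18.6°C; the pair is not acceptable.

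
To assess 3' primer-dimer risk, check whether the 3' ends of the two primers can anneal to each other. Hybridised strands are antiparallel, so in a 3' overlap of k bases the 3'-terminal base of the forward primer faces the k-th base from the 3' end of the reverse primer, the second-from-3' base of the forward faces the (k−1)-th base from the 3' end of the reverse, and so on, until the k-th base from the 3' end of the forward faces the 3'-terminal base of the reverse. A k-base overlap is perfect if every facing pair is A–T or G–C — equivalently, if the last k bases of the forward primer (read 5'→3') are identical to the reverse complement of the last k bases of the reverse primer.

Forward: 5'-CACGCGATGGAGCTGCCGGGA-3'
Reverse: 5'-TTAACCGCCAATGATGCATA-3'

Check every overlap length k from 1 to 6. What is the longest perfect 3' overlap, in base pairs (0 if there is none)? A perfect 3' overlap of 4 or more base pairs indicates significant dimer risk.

Longest perfect overlap: 0 complementary base pairs; below the dimer-risk threshold (threshold 4).

Last 6 bases (5'→3') — forward …CCGGGA, reverse …TGCATA.
Reverse complement of the reverse primer's last 6 bases: TATGCA; its first k bases are the reverse complement of the reverse primer's last k bases, so a perfect k-base overlap needs the forward primer's last k bases to equal them.
Comparing (forward last k vs required): k=1: A vs T ✗; k=2: GA vs TA ✗; k=3: GGA vs TAT ✗; k=4: GGGA vs TATG ✗; k=5: CGGGA vs TATGC ✗; k=6: CCGGGA vs TATGCA ✗.
No overlap length from 1 to 6 is perfect, so the longest perfect 3' overlap is 0.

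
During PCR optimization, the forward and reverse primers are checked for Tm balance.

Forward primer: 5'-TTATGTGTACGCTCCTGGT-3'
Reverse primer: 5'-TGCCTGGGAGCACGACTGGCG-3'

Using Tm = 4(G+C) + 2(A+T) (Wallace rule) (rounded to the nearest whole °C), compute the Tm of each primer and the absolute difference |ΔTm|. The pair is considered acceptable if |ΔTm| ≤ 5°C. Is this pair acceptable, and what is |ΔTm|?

|ΔTm| = 16°C; the pair is not acceptable.

Forward: A=2 T=8 G=5 C=4 → Tm = 2·10 + 4·9 = 56°C.
Reverse: A=3 T=3 G=9 C=6 → Tm = 2·6 + 4·15 = 72°C.
|ΔTm| = |56 − 72| = 16°C, > 5°C.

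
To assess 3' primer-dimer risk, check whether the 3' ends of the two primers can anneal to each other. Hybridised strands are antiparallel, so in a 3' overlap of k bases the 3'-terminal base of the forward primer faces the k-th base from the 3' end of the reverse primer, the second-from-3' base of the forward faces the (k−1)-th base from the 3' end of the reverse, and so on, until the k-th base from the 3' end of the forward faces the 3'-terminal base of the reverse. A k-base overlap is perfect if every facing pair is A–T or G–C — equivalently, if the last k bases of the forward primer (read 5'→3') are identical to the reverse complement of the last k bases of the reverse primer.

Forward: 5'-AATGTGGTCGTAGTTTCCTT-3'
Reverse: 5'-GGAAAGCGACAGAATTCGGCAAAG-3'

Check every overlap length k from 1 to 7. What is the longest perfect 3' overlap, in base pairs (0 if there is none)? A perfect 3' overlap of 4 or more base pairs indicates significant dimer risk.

Last 7 bases (5'→3') — forward …TTTCCTT, reverse …GGCAAAG.
Reverse complement of the reverse primer's last 7 bases: CTTTGCC; its first k bases are the reverse complement of the reverse primer's last k bases, so a perfect k-base overlap needs the forward primer's last k bases to equal them.
Comparing (forward last k vs required): k=1: T vs C ✗; k=2: TT vs CT ✗; k=3: CTT vs CTT ✓; k=4: CCTT vs CTTT ✗; k=5: TCCTT vs CTTTG ✗; k=6: TTCCTT vs CTTTGC ✗; k=7: TTTCCTT vs CTTTGCC ✗.
Only k = 3 is perfect, so the longest perfect 3' overlap is 3.

Longest perfect overlap: 3 complementary base pairs; below the dimer-risk threshold (threshold 4).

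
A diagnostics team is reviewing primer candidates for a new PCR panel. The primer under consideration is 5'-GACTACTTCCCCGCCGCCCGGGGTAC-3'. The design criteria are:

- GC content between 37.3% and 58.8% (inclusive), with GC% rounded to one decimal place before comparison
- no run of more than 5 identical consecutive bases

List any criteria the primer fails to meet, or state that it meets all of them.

Base counts: A=3, T=4, G=7, C=12 (length 26).
GC content: GC 19/26 = 73.1%, outside 37.3–58.8% ✗
homopolymer run: longest run = 4 ✓

Fails: GC content.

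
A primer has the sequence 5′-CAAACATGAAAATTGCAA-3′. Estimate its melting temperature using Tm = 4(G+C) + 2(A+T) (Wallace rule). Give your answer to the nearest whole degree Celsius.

46°C

Base counts: A=10, T=3, G=2, C=3 (length 18).
Tm = 2·(10+3) + 4·(2+3) = 2·13 + 4·5 = 26 + 20 = 46°C.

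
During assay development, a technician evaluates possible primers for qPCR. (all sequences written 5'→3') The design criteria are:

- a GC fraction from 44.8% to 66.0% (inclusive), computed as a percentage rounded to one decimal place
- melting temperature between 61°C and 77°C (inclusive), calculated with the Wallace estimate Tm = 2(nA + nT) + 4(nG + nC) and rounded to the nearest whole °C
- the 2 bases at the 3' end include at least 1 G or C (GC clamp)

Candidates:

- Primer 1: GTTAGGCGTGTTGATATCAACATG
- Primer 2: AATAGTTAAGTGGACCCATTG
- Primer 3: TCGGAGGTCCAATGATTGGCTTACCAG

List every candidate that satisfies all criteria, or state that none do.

None of the candidates satisfy all criteria.

Primer 1 (24 nt, A=6 T=8 G=7 C=3): GC 10/24 = 41.7%, outside 44.8–66.0% ✗; Tm = 2·14 + 4·10 = 68°C ✓; 3' end TG has 1 G/C ✓ — fails.
Primer 2 (21 nt, A=7 T=6 G=5 C=3): GC 8/21 = 38.1%, outside 44.8–66.0% ✗; Tm = 2·13 + 4·8 = 58°C, outside 61–77°C ✗; 3' end TG has 1 G/C ✓ — fails.
Primer 3 (27 nt, A=6 T=7 G=8 C=6): GC 14/27 = 51.9% ✓; Tm = 2·13 + 4·14 = 82°C, outside 61–77°C ✗; 3' end AG has 1 G/C ✓ — fails.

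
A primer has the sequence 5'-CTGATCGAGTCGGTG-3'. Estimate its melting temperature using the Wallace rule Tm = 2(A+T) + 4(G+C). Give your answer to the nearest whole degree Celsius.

48°C

Base counts: A=2, T=4, G=6, C=3 (length 15).
Tm = 2·(2+4) + 4·(6+3) = 2·6 + 4·9 = 12 + 36 = 48°C.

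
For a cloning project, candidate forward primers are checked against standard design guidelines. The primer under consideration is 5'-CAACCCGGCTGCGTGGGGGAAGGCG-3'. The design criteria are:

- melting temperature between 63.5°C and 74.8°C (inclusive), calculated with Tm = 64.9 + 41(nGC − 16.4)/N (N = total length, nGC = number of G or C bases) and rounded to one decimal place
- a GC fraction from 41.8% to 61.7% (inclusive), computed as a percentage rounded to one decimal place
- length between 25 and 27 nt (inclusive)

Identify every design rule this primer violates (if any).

Fails: GC content.

Base counts: A=4, T=2, G=12, C=7 (length 25).
Tm: Tm = 64.9 + 41·(19 − 16.4)/25 = 69.2°C ✓
GC content: GC 19/25 = 76.0%, outside 41.8–61.7% ✗
length: length 25 ✓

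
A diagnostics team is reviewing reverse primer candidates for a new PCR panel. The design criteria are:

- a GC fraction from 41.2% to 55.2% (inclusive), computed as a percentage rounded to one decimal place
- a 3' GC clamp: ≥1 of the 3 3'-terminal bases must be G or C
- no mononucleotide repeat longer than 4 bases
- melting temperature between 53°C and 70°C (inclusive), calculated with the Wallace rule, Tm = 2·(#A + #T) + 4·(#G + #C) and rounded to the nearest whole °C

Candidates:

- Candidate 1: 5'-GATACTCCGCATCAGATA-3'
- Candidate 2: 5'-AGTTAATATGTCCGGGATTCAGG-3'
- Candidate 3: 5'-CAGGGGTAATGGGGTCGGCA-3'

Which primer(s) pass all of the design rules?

Candidate 2 only.

Candidate 1 (18 nt, A=6 T=4 G=3 C=5): GC 8/18 = 44.4% ✓; 3' end ATA has 0 G/C, need ≥1 ✗; longest run = 2 ✓; Tm = 2·10 + 4·8 = 52°C, outside 53–70°C ✗ — fails.
Candidate 2 (23 nt, A=6 T=7 G=7 C=3): GC 10/23 = 43.5% ✓; 3' end AGG has 2 G/C ✓; longest run = 3 ✓; Tm = 2·13 + 4·10 = 66°C ✓ — passes.
Candidate 3 (20 nt, A=4 T=3 G=10 C=3): GC 13/20 = 65.0%, outside 41.2–55.2% ✗; 3' end GCA has 2 G/C ✓; longest run = 4 ✓; Tm = 2·7 + 4·13 = 66°C ✓ — fails.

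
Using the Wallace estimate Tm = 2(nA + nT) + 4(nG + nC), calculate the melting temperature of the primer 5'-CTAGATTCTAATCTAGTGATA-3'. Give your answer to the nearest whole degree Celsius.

Base counts: A=7, T=8, G=3, C=3 (length 21).
Tm = 2·(7+8) + 4·(3+3) = 2·15 + 4·6 = 30 + 24 = 54°C.

54°C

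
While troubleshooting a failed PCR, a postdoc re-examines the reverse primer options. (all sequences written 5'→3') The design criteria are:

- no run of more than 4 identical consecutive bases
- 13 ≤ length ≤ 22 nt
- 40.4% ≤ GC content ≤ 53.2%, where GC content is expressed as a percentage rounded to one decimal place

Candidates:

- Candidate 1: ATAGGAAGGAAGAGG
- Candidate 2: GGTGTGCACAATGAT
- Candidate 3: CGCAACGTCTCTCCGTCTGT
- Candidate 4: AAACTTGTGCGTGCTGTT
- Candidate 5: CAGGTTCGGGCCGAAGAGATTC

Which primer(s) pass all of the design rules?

Candidate 1 (15 nt, A=7 T=1 G=7 C=0): longest run = 2 ✓; length 15 ✓; GC 7/15 = 46.7% ✓ — passes.
Candidate 2 (15 nt, A=4 T=4 G=5 C=2): longest run = 2 ✓; length 15 ✓; GC 7/15 = 46.7% ✓ — passes.
Candidate 3 (20 nt, A=2 T=6 G=4 C=8): longest run = 2 ✓; length 20 ✓; GC 12/20 = 60.0%, outside 40.4–53.2% ✗ — fails.
Candidate 4 (18 nt, A=3 T=7 G=5 C=3): longest run = 3 ✓; length 18 ✓; GC 8/18 = 44.4% ✓ — passes.
Candidate 5 (22 nt, A=5 T=4 G=8 C=5): longest run = 3 ✓; length 22 ✓; GC 13/22 = 59.1%, outside 40.4–53.2% ✗ — fails.

Candidate 1, Candidate 2 and Candidate 4.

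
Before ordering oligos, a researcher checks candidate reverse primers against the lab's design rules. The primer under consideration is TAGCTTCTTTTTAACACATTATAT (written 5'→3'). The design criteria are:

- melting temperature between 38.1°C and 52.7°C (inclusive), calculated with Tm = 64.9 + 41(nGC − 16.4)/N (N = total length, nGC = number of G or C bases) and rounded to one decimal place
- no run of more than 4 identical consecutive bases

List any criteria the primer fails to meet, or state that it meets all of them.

Base counts: A=7, T=12, G=1, C=4 (length 24).
Tm: Tm = 64.9 + 41·(5 − 16.4)/24 = 45.4°C ✓
homopolymer run: longest run = 5, exceeds 4 ✗

Fails: homopolymer run.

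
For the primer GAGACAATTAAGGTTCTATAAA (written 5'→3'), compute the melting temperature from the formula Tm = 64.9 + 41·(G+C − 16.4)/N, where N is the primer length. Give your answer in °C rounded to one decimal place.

Base counts: A=10, T=6, G=4, C=2; G+C = 6, N = 22.
Tm = 64.9 + 41·(6 − 16.4)/22 = 64.9 + -426.40/22 = 45.5°C.

45.5°C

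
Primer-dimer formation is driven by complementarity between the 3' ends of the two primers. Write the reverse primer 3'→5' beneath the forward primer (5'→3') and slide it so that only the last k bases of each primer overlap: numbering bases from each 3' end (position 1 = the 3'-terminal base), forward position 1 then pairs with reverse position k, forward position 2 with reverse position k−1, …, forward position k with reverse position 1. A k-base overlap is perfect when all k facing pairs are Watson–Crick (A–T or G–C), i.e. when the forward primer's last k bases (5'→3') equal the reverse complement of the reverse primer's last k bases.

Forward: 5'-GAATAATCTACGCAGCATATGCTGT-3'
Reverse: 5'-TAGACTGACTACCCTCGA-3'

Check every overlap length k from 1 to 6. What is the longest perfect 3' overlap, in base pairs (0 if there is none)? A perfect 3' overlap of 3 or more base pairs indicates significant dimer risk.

Last 6 bases (5'→3') — forward …TGCTGT, reverse …CCTCGA.
Reverse complement of the reverse primer's last 6 bases: TCGAGG; its first k bases are the reverse complement of the reverse primer's last k bases, so a perfect k-base overlap needs the forward primer's last k bases to equal them.
Comparing (forward last k vs required): k=1: T vs T ✓; k=2: GT vs TC ✗; k=3: TGT vs TCG ✗; k=4: CTGT vs TCGA ✗; k=5: GCTGT vs TCGAG ✗; k=6: TGCTGT vs TCGAGG ✗.
Only k = 1 is perfect, so the longest perfect 3' overlap is 1.

Longest perfect overlap: 1 complementary base pair; below the dimer-risk threshold (threshold 3).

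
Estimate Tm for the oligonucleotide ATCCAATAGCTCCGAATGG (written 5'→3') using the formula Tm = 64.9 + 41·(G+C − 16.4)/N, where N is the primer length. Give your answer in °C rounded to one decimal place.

Base counts: A=6, T=4, G=4, C=5; G+C = 9, N = 19.
Tm = 64.9 + 41·(9 − 16.4)/19 = 64.9 + -303.40/19 = 48.9°C.

48.9°C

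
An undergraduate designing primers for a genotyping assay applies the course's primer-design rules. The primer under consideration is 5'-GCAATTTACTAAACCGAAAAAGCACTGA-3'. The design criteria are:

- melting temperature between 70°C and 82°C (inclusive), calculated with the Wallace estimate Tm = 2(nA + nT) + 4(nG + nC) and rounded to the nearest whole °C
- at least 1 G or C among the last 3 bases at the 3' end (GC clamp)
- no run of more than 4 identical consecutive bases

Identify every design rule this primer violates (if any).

Base counts: A=13, T=5, G=4, C=6 (length 28).
Tm: Tm = 2·18 + 4·10 = 76°C ✓
GC clamp: 3' end TGA has 1 G/C ✓
homopolymer run: longest run = 5, exceeds 4 ✗

Fails: homopolymer run.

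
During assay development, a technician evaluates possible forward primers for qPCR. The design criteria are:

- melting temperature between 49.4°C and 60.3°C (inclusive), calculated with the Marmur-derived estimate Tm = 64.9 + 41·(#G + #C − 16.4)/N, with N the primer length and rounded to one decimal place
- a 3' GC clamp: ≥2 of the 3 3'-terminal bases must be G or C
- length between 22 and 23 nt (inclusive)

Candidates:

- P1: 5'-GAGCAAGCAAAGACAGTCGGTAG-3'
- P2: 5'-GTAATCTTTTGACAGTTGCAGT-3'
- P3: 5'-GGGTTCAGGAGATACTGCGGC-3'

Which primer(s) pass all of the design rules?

None of the candidates satisfy all criteria.

P1 (23 nt, A=9 T=2 G=8 C=4): Tm = 64.9 + 41·(12 − 16.4)/23 = 57.1°C ✓; 3' end TAG has 1 G/C, need ≥2 ✗; length 23 ✓ — fails.
P2 (22 nt, A=5 T=9 G=5 C=3): Tm = 64.9 + 41·(8 − 16.4)/22 = 49.2°C, outside 49.4–60.3°C ✗; 3' end AGT has 1 G/C, need ≥2 ✗; length 22 ✓ — fails.
P3 (21 nt, A=4 T=4 G=9 C=4): Tm = 64.9 + 41·(13 − 16.4)/21 = 58.3°C ✓; 3' end GGC has 3 G/C ✓; length 21, outside 22–23 ✗ — fails.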